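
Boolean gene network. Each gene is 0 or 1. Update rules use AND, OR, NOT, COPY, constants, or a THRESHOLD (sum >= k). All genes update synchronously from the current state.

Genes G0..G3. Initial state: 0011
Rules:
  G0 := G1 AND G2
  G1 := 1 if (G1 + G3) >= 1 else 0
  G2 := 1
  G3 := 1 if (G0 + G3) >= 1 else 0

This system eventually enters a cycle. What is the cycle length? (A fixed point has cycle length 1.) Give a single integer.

Step 0: 0011
Step 1: G0=G1&G2=0&1=0 G1=(0+1>=1)=1 G2=1(const) G3=(0+1>=1)=1 -> 0111
Step 2: G0=G1&G2=1&1=1 G1=(1+1>=1)=1 G2=1(const) G3=(0+1>=1)=1 -> 1111
Step 3: G0=G1&G2=1&1=1 G1=(1+1>=1)=1 G2=1(const) G3=(1+1>=1)=1 -> 1111
State from step 3 equals state from step 2 -> cycle length 1

Answer: 1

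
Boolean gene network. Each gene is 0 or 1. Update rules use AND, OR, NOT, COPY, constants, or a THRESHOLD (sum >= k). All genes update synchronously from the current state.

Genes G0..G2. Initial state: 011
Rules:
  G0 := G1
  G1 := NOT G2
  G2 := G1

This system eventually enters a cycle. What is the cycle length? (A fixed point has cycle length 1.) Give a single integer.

Answer: 4

Derivation:
Step 0: 011
Step 1: G0=G1=1 G1=NOT G2=NOT 1=0 G2=G1=1 -> 101
Step 2: G0=G1=0 G1=NOT G2=NOT 1=0 G2=G1=0 -> 000
Step 3: G0=G1=0 G1=NOT G2=NOT 0=1 G2=G1=0 -> 010
Step 4: G0=G1=1 G1=NOT G2=NOT 0=1 G2=G1=1 -> 111
Step 5: G0=G1=1 G1=NOT G2=NOT 1=0 G2=G1=1 -> 101
State from step 5 equals state from step 1 -> cycle length 4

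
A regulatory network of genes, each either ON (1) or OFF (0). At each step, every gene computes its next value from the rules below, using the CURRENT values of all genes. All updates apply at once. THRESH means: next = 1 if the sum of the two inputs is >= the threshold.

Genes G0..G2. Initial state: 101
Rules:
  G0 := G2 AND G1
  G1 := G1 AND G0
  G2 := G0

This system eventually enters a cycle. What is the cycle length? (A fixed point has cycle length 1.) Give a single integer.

Step 0: 101
Step 1: G0=G2&G1=1&0=0 G1=G1&G0=0&1=0 G2=G0=1 -> 001
Step 2: G0=G2&G1=1&0=0 G1=G1&G0=0&0=0 G2=G0=0 -> 000
Step 3: G0=G2&G1=0&0=0 G1=G1&G0=0&0=0 G2=G0=0 -> 000
State from step 3 equals state from step 2 -> cycle length 1

Answer: 1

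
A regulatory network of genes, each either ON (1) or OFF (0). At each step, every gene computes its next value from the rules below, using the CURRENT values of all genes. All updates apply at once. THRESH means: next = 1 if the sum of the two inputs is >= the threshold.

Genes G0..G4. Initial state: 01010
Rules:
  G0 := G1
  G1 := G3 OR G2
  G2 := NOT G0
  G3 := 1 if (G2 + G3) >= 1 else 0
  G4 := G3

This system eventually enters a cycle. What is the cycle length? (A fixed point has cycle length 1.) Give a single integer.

Step 0: 01010
Step 1: G0=G1=1 G1=G3|G2=1|0=1 G2=NOT G0=NOT 0=1 G3=(0+1>=1)=1 G4=G3=1 -> 11111
Step 2: G0=G1=1 G1=G3|G2=1|1=1 G2=NOT G0=NOT 1=0 G3=(1+1>=1)=1 G4=G3=1 -> 11011
Step 3: G0=G1=1 G1=G3|G2=1|0=1 G2=NOT G0=NOT 1=0 G3=(0+1>=1)=1 G4=G3=1 -> 11011
State from step 3 equals state from step 2 -> cycle length 1

Answer: 1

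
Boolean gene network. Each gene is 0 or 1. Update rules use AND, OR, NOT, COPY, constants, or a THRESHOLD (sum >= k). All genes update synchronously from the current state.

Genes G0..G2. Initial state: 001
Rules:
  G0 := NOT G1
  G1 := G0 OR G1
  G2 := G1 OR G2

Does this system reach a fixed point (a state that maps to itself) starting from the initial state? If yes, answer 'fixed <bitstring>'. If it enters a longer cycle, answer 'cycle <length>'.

Step 0: 001
Step 1: G0=NOT G1=NOT 0=1 G1=G0|G1=0|0=0 G2=G1|G2=0|1=1 -> 101
Step 2: G0=NOT G1=NOT 0=1 G1=G0|G1=1|0=1 G2=G1|G2=0|1=1 -> 111
Step 3: G0=NOT G1=NOT 1=0 G1=G0|G1=1|1=1 G2=G1|G2=1|1=1 -> 011
Step 4: G0=NOT G1=NOT 1=0 G1=G0|G1=0|1=1 G2=G1|G2=1|1=1 -> 011
Fixed point reached at step 3: 011

Answer: fixed 011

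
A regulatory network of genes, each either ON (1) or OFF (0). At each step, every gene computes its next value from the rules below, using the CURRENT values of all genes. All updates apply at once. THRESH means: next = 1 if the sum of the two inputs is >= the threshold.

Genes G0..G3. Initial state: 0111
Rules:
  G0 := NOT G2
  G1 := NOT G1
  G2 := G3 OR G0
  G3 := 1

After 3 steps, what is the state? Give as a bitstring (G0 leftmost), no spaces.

Step 1: G0=NOT G2=NOT 1=0 G1=NOT G1=NOT 1=0 G2=G3|G0=1|0=1 G3=1(const) -> 0011
Step 2: G0=NOT G2=NOT 1=0 G1=NOT G1=NOT 0=1 G2=G3|G0=1|0=1 G3=1(const) -> 0111
Step 3: G0=NOT G2=NOT 1=0 G1=NOT G1=NOT 1=0 G2=G3|G0=1|0=1 G3=1(const) -> 0011

0011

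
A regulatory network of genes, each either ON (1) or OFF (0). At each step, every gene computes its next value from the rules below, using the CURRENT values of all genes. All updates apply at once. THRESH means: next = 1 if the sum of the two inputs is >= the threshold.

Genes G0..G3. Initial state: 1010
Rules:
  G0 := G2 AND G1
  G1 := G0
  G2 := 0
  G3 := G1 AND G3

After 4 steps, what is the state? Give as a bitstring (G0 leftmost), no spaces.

Step 1: G0=G2&G1=1&0=0 G1=G0=1 G2=0(const) G3=G1&G3=0&0=0 -> 0100
Step 2: G0=G2&G1=0&1=0 G1=G0=0 G2=0(const) G3=G1&G3=1&0=0 -> 0000
Step 3: G0=G2&G1=0&0=0 G1=G0=0 G2=0(const) G3=G1&G3=0&0=0 -> 0000
Step 4: G0=G2&G1=0&0=0 G1=G0=0 G2=0(const) G3=G1&G3=0&0=0 -> 0000

0000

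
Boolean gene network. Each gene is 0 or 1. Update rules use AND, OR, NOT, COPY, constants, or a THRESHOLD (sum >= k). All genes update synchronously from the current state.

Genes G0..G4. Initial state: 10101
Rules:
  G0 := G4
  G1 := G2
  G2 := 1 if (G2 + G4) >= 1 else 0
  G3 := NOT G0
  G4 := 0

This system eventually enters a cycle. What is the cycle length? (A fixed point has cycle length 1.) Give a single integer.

Step 0: 10101
Step 1: G0=G4=1 G1=G2=1 G2=(1+1>=1)=1 G3=NOT G0=NOT 1=0 G4=0(const) -> 11100
Step 2: G0=G4=0 G1=G2=1 G2=(1+0>=1)=1 G3=NOT G0=NOT 1=0 G4=0(const) -> 01100
Step 3: G0=G4=0 G1=G2=1 G2=(1+0>=1)=1 G3=NOT G0=NOT 0=1 G4=0(const) -> 01110
Step 4: G0=G4=0 G1=G2=1 G2=(1+0>=1)=1 G3=NOT G0=NOT 0=1 G4=0(const) -> 01110
State from step 4 equals state from step 3 -> cycle length 1

Answer: 1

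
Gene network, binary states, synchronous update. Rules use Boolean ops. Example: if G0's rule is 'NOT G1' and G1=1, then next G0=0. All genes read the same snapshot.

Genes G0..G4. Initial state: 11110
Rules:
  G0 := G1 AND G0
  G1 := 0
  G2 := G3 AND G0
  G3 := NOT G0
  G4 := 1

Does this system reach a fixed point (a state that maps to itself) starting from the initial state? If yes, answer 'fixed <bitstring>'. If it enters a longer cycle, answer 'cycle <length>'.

Answer: fixed 00011

Derivation:
Step 0: 11110
Step 1: G0=G1&G0=1&1=1 G1=0(const) G2=G3&G0=1&1=1 G3=NOT G0=NOT 1=0 G4=1(const) -> 10101
Step 2: G0=G1&G0=0&1=0 G1=0(const) G2=G3&G0=0&1=0 G3=NOT G0=NOT 1=0 G4=1(const) -> 00001
Step 3: G0=G1&G0=0&0=0 G1=0(const) G2=G3&G0=0&0=0 G3=NOT G0=NOT 0=1 G4=1(const) -> 00011
Step 4: G0=G1&G0=0&0=0 G1=0(const) G2=G3&G0=1&0=0 G3=NOT G0=NOT 0=1 G4=1(const) -> 00011
Fixed point reached at step 3: 00011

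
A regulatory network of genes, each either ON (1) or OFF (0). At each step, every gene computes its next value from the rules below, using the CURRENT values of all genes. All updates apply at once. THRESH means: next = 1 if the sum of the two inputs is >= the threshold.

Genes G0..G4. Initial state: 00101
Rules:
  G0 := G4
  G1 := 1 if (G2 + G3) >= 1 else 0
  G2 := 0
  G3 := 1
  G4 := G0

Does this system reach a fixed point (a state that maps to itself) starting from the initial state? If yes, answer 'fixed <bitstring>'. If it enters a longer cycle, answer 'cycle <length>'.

Step 0: 00101
Step 1: G0=G4=1 G1=(1+0>=1)=1 G2=0(const) G3=1(const) G4=G0=0 -> 11010
Step 2: G0=G4=0 G1=(0+1>=1)=1 G2=0(const) G3=1(const) G4=G0=1 -> 01011
Step 3: G0=G4=1 G1=(0+1>=1)=1 G2=0(const) G3=1(const) G4=G0=0 -> 11010
Cycle of length 2 starting at step 1 -> no fixed point

Answer: cycle 2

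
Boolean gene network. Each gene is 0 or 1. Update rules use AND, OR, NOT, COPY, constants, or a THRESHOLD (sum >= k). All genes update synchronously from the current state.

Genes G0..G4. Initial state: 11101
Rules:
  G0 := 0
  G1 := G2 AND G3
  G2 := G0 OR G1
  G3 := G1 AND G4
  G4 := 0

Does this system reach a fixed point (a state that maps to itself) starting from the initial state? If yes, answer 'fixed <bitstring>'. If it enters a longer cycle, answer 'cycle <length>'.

Answer: fixed 00000

Derivation:
Step 0: 11101
Step 1: G0=0(const) G1=G2&G3=1&0=0 G2=G0|G1=1|1=1 G3=G1&G4=1&1=1 G4=0(const) -> 00110
Step 2: G0=0(const) G1=G2&G3=1&1=1 G2=G0|G1=0|0=0 G3=G1&G4=0&0=0 G4=0(const) -> 01000
Step 3: G0=0(const) G1=G2&G3=0&0=0 G2=G0|G1=0|1=1 G3=G1&G4=1&0=0 G4=0(const) -> 00100
Step 4: G0=0(const) G1=G2&G3=1&0=0 G2=G0|G1=0|0=0 G3=G1&G4=0&0=0 G4=0(const) -> 00000
Step 5: G0=0(const) G1=G2&G3=0&0=0 G2=G0|G1=0|0=0 G3=G1&G4=0&0=0 G4=0(const) -> 00000
Fixed point reached at step 4: 00000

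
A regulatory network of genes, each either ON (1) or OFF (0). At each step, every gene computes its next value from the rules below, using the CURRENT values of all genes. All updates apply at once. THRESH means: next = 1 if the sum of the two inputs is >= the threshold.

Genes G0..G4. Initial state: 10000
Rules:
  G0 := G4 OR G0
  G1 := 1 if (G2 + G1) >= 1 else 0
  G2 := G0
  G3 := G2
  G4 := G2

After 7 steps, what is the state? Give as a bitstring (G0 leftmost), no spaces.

Step 1: G0=G4|G0=0|1=1 G1=(0+0>=1)=0 G2=G0=1 G3=G2=0 G4=G2=0 -> 10100
Step 2: G0=G4|G0=0|1=1 G1=(1+0>=1)=1 G2=G0=1 G3=G2=1 G4=G2=1 -> 11111
Step 3: G0=G4|G0=1|1=1 G1=(1+1>=1)=1 G2=G0=1 G3=G2=1 G4=G2=1 -> 11111
Step 4: G0=G4|G0=1|1=1 G1=(1+1>=1)=1 G2=G0=1 G3=G2=1 G4=G2=1 -> 11111
Step 5: G0=G4|G0=1|1=1 G1=(1+1>=1)=1 G2=G0=1 G3=G2=1 G4=G2=1 -> 11111
Step 6: G0=G4|G0=1|1=1 G1=(1+1>=1)=1 G2=G0=1 G3=G2=1 G4=G2=1 -> 11111
Step 7: G0=G4|G0=1|1=1 G1=(1+1>=1)=1 G2=G0=1 G3=G2=1 G4=G2=1 -> 11111

11111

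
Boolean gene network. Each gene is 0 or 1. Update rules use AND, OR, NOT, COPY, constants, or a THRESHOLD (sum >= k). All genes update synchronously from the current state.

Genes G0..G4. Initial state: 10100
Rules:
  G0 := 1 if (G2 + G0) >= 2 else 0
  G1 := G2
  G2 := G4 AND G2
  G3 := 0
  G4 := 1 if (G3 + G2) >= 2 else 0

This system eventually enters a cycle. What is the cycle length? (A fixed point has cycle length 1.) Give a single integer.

Answer: 1

Derivation:
Step 0: 10100
Step 1: G0=(1+1>=2)=1 G1=G2=1 G2=G4&G2=0&1=0 G3=0(const) G4=(0+1>=2)=0 -> 11000
Step 2: G0=(0+1>=2)=0 G1=G2=0 G2=G4&G2=0&0=0 G3=0(const) G4=(0+0>=2)=0 -> 00000
Step 3: G0=(0+0>=2)=0 G1=G2=0 G2=G4&G2=0&0=0 G3=0(const) G4=(0+0>=2)=0 -> 00000
State from step 3 equals state from step 2 -> cycle length 1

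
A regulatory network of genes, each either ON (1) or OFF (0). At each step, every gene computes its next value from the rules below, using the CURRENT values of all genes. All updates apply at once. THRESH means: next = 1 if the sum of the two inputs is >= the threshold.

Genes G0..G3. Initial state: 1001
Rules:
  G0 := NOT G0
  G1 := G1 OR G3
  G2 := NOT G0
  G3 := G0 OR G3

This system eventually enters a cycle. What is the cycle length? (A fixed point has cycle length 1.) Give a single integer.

Answer: 2

Derivation:
Step 0: 1001
Step 1: G0=NOT G0=NOT 1=0 G1=G1|G3=0|1=1 G2=NOT G0=NOT 1=0 G3=G0|G3=1|1=1 -> 0101
Step 2: G0=NOT G0=NOT 0=1 G1=G1|G3=1|1=1 G2=NOT G0=NOT 0=1 G3=G0|G3=0|1=1 -> 1111
Step 3: G0=NOT G0=NOT 1=0 G1=G1|G3=1|1=1 G2=NOT G0=NOT 1=0 G3=G0|G3=1|1=1 -> 0101
State from step 3 equals state from step 1 -> cycle length 2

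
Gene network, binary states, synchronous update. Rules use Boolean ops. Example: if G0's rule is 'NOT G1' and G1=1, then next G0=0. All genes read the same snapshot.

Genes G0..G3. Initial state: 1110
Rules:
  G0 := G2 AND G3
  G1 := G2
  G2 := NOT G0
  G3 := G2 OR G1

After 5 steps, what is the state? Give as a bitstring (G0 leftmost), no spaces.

Step 1: G0=G2&G3=1&0=0 G1=G2=1 G2=NOT G0=NOT 1=0 G3=G2|G1=1|1=1 -> 0101
Step 2: G0=G2&G3=0&1=0 G1=G2=0 G2=NOT G0=NOT 0=1 G3=G2|G1=0|1=1 -> 0011
Step 3: G0=G2&G3=1&1=1 G1=G2=1 G2=NOT G0=NOT 0=1 G3=G2|G1=1|0=1 -> 1111
Step 4: G0=G2&G3=1&1=1 G1=G2=1 G2=NOT G0=NOT 1=0 G3=G2|G1=1|1=1 -> 1101
Step 5: G0=G2&G3=0&1=0 G1=G2=0 G2=NOT G0=NOT 1=0 G3=G2|G1=0|1=1 -> 0001

0001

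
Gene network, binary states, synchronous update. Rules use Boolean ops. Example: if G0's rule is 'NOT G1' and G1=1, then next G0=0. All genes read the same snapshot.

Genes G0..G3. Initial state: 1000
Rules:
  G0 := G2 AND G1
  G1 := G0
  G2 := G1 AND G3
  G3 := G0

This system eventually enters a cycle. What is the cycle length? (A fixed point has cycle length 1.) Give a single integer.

Step 0: 1000
Step 1: G0=G2&G1=0&0=0 G1=G0=1 G2=G1&G3=0&0=0 G3=G0=1 -> 0101
Step 2: G0=G2&G1=0&1=0 G1=G0=0 G2=G1&G3=1&1=1 G3=G0=0 -> 0010
Step 3: G0=G2&G1=1&0=0 G1=G0=0 G2=G1&G3=0&0=0 G3=G0=0 -> 0000
Step 4: G0=G2&G1=0&0=0 G1=G0=0 G2=G1&G3=0&0=0 G3=G0=0 -> 0000
State from step 4 equals state from step 3 -> cycle length 1

Answer: 1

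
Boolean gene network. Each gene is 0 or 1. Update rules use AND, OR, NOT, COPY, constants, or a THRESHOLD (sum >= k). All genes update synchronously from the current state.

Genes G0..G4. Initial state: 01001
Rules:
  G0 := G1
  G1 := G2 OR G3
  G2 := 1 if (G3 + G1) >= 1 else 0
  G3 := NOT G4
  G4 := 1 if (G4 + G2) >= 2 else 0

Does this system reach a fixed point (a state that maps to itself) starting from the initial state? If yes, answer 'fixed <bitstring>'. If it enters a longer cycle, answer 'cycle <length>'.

Step 0: 01001
Step 1: G0=G1=1 G1=G2|G3=0|0=0 G2=(0+1>=1)=1 G3=NOT G4=NOT 1=0 G4=(1+0>=2)=0 -> 10100
Step 2: G0=G1=0 G1=G2|G3=1|0=1 G2=(0+0>=1)=0 G3=NOT G4=NOT 0=1 G4=(0+1>=2)=0 -> 01010
Step 3: G0=G1=1 G1=G2|G3=0|1=1 G2=(1+1>=1)=1 G3=NOT G4=NOT 0=1 G4=(0+0>=2)=0 -> 11110
Step 4: G0=G1=1 G1=G2|G3=1|1=1 G2=(1+1>=1)=1 G3=NOT G4=NOT 0=1 G4=(0+1>=2)=0 -> 11110
Fixed point reached at step 3: 11110

Answer: fixed 11110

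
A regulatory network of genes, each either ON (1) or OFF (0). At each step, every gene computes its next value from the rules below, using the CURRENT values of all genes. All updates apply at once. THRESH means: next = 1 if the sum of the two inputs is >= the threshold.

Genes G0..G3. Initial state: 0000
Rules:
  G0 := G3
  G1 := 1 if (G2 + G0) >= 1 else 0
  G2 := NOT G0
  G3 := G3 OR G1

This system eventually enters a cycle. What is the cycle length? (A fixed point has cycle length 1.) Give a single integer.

Answer: 1

Derivation:
Step 0: 0000
Step 1: G0=G3=0 G1=(0+0>=1)=0 G2=NOT G0=NOT 0=1 G3=G3|G1=0|0=0 -> 0010
Step 2: G0=G3=0 G1=(1+0>=1)=1 G2=NOT G0=NOT 0=1 G3=G3|G1=0|0=0 -> 0110
Step 3: G0=G3=0 G1=(1+0>=1)=1 G2=NOT G0=NOT 0=1 G3=G3|G1=0|1=1 -> 0111
Step 4: G0=G3=1 G1=(1+0>=1)=1 G2=NOT G0=NOT 0=1 G3=G3|G1=1|1=1 -> 1111
Step 5: G0=G3=1 G1=(1+1>=1)=1 G2=NOT G0=NOT 1=0 G3=G3|G1=1|1=1 -> 1101
Step 6: G0=G3=1 G1=(0+1>=1)=1 G2=NOT G0=NOT 1=0 G3=G3|G1=1|1=1 -> 1101
State from step 6 equals state from step 5 -> cycle length 1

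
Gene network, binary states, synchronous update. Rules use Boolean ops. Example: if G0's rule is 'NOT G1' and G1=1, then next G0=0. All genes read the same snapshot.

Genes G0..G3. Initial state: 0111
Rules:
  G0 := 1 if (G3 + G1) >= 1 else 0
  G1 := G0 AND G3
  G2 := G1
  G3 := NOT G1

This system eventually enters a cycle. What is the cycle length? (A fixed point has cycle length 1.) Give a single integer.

Answer: 5

Derivation:
Step 0: 0111
Step 1: G0=(1+1>=1)=1 G1=G0&G3=0&1=0 G2=G1=1 G3=NOT G1=NOT 1=0 -> 1010
Step 2: G0=(0+0>=1)=0 G1=G0&G3=1&0=0 G2=G1=0 G3=NOT G1=NOT 0=1 -> 0001
Step 3: G0=(1+0>=1)=1 G1=G0&G3=0&1=0 G2=G1=0 G3=NOT G1=NOT 0=1 -> 1001
Step 4: G0=(1+0>=1)=1 G1=G0&G3=1&1=1 G2=G1=0 G3=NOT G1=NOT 0=1 -> 1101
Step 5: G0=(1+1>=1)=1 G1=G0&G3=1&1=1 G2=G1=1 G3=NOT G1=NOT 1=0 -> 1110
Step 6: G0=(0+1>=1)=1 G1=G0&G3=1&0=0 G2=G1=1 G3=NOT G1=NOT 1=0 -> 1010
State from step 6 equals state from step 1 -> cycle length 5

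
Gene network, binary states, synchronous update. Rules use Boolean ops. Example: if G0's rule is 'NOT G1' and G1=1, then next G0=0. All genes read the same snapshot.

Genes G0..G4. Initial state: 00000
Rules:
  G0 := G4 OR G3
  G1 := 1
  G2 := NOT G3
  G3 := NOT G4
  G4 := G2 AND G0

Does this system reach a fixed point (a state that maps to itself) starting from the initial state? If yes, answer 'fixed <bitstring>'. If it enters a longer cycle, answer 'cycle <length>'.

Step 0: 00000
Step 1: G0=G4|G3=0|0=0 G1=1(const) G2=NOT G3=NOT 0=1 G3=NOT G4=NOT 0=1 G4=G2&G0=0&0=0 -> 01110
Step 2: G0=G4|G3=0|1=1 G1=1(const) G2=NOT G3=NOT 1=0 G3=NOT G4=NOT 0=1 G4=G2&G0=1&0=0 -> 11010
Step 3: G0=G4|G3=0|1=1 G1=1(const) G2=NOT G3=NOT 1=0 G3=NOT G4=NOT 0=1 G4=G2&G0=0&1=0 -> 11010
Fixed point reached at step 2: 11010

Answer: fixed 11010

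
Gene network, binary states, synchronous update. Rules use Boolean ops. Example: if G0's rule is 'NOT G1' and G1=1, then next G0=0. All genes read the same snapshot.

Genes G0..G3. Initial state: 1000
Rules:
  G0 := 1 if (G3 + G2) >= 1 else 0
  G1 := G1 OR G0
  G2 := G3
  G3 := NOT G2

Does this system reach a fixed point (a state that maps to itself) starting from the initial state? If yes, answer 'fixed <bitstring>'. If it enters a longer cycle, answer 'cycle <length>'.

Step 0: 1000
Step 1: G0=(0+0>=1)=0 G1=G1|G0=0|1=1 G2=G3=0 G3=NOT G2=NOT 0=1 -> 0101
Step 2: G0=(1+0>=1)=1 G1=G1|G0=1|0=1 G2=G3=1 G3=NOT G2=NOT 0=1 -> 1111
Step 3: G0=(1+1>=1)=1 G1=G1|G0=1|1=1 G2=G3=1 G3=NOT G2=NOT 1=0 -> 1110
Step 4: G0=(0+1>=1)=1 G1=G1|G0=1|1=1 G2=G3=0 G3=NOT G2=NOT 1=0 -> 1100
Step 5: G0=(0+0>=1)=0 G1=G1|G0=1|1=1 G2=G3=0 G3=NOT G2=NOT 0=1 -> 0101
Cycle of length 4 starting at step 1 -> no fixed point

Answer: cycle 4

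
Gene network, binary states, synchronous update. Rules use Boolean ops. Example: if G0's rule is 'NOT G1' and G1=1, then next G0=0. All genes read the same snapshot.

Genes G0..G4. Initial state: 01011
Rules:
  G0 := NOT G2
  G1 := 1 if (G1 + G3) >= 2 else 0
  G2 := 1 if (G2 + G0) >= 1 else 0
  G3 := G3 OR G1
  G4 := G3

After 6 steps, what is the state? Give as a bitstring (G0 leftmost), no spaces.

Step 1: G0=NOT G2=NOT 0=1 G1=(1+1>=2)=1 G2=(0+0>=1)=0 G3=G3|G1=1|1=1 G4=G3=1 -> 11011
Step 2: G0=NOT G2=NOT 0=1 G1=(1+1>=2)=1 G2=(0+1>=1)=1 G3=G3|G1=1|1=1 G4=G3=1 -> 11111
Step 3: G0=NOT G2=NOT 1=0 G1=(1+1>=2)=1 G2=(1+1>=1)=1 G3=G3|G1=1|1=1 G4=G3=1 -> 01111
Step 4: G0=NOT G2=NOT 1=0 G1=(1+1>=2)=1 G2=(1+0>=1)=1 G3=G3|G1=1|1=1 G4=G3=1 -> 01111
Step 5: G0=NOT G2=NOT 1=0 G1=(1+1>=2)=1 G2=(1+0>=1)=1 G3=G3|G1=1|1=1 G4=G3=1 -> 01111
Step 6: G0=NOT G2=NOT 1=0 G1=(1+1>=2)=1 G2=(1+0>=1)=1 G3=G3|G1=1|1=1 G4=G3=1 -> 01111

01111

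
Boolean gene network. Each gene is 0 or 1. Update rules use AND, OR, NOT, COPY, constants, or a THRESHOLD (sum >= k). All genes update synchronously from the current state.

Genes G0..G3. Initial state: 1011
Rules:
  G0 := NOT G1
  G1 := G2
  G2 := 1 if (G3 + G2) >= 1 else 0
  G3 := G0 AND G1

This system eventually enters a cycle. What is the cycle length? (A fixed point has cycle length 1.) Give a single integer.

Step 0: 1011
Step 1: G0=NOT G1=NOT 0=1 G1=G2=1 G2=(1+1>=1)=1 G3=G0&G1=1&0=0 -> 1110
Step 2: G0=NOT G1=NOT 1=0 G1=G2=1 G2=(0+1>=1)=1 G3=G0&G1=1&1=1 -> 0111
Step 3: G0=NOT G1=NOT 1=0 G1=G2=1 G2=(1+1>=1)=1 G3=G0&G1=0&1=0 -> 0110
Step 4: G0=NOT G1=NOT 1=0 G1=G2=1 G2=(0+1>=1)=1 G3=G0&G1=0&1=0 -> 0110
State from step 4 equals state from step 3 -> cycle length 1

Answer: 1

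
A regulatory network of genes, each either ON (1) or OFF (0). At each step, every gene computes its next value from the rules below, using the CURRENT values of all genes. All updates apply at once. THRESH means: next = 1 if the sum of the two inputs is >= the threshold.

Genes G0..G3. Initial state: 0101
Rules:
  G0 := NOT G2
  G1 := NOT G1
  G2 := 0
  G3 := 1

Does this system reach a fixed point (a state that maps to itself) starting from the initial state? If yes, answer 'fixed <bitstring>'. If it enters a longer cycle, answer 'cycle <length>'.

Answer: cycle 2

Derivation:
Step 0: 0101
Step 1: G0=NOT G2=NOT 0=1 G1=NOT G1=NOT 1=0 G2=0(const) G3=1(const) -> 1001
Step 2: G0=NOT G2=NOT 0=1 G1=NOT G1=NOT 0=1 G2=0(const) G3=1(const) -> 1101
Step 3: G0=NOT G2=NOT 0=1 G1=NOT G1=NOT 1=0 G2=0(const) G3=1(const) -> 1001
Cycle of length 2 starting at step 1 -> no fixed point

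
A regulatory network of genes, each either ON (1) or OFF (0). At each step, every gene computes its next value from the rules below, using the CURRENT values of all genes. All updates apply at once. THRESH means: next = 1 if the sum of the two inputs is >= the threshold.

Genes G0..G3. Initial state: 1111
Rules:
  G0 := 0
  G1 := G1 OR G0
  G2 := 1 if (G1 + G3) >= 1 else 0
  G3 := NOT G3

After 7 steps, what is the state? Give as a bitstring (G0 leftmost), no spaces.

Step 1: G0=0(const) G1=G1|G0=1|1=1 G2=(1+1>=1)=1 G3=NOT G3=NOT 1=0 -> 0110
Step 2: G0=0(const) G1=G1|G0=1|0=1 G2=(1+0>=1)=1 G3=NOT G3=NOT 0=1 -> 0111
Step 3: G0=0(const) G1=G1|G0=1|0=1 G2=(1+1>=1)=1 G3=NOT G3=NOT 1=0 -> 0110
Step 4: G0=0(const) G1=G1|G0=1|0=1 G2=(1+0>=1)=1 G3=NOT G3=NOT 0=1 -> 0111
Step 5: G0=0(const) G1=G1|G0=1|0=1 G2=(1+1>=1)=1 G3=NOT G3=NOT 1=0 -> 0110
Step 6: G0=0(const) G1=G1|G0=1|0=1 G2=(1+0>=1)=1 G3=NOT G3=NOT 0=1 -> 0111
Step 7: G0=0(const) G1=G1|G0=1|0=1 G2=(1+1>=1)=1 G3=NOT G3=NOT 1=0 -> 0110

0110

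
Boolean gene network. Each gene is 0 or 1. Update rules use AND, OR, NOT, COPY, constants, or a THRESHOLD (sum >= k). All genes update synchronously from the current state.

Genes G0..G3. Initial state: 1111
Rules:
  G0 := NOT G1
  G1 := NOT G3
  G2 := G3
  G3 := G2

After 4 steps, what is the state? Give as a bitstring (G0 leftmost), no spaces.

Step 1: G0=NOT G1=NOT 1=0 G1=NOT G3=NOT 1=0 G2=G3=1 G3=G2=1 -> 0011
Step 2: G0=NOT G1=NOT 0=1 G1=NOT G3=NOT 1=0 G2=G3=1 G3=G2=1 -> 1011
Step 3: G0=NOT G1=NOT 0=1 G1=NOT G3=NOT 1=0 G2=G3=1 G3=G2=1 -> 1011
Step 4: G0=NOT G1=NOT 0=1 G1=NOT G3=NOT 1=0 G2=G3=1 G3=G2=1 -> 1011

1011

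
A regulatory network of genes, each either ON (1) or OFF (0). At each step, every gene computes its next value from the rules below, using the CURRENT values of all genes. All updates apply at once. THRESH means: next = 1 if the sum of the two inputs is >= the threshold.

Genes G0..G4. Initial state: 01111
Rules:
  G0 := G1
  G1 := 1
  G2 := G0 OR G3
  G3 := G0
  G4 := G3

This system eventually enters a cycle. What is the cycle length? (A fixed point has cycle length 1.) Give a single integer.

Step 0: 01111
Step 1: G0=G1=1 G1=1(const) G2=G0|G3=0|1=1 G3=G0=0 G4=G3=1 -> 11101
Step 2: G0=G1=1 G1=1(const) G2=G0|G3=1|0=1 G3=G0=1 G4=G3=0 -> 11110
Step 3: G0=G1=1 G1=1(const) G2=G0|G3=1|1=1 G3=G0=1 G4=G3=1 -> 11111
Step 4: G0=G1=1 G1=1(const) G2=G0|G3=1|1=1 G3=G0=1 G4=G3=1 -> 11111
State from step 4 equals state from step 3 -> cycle length 1

Answer: 1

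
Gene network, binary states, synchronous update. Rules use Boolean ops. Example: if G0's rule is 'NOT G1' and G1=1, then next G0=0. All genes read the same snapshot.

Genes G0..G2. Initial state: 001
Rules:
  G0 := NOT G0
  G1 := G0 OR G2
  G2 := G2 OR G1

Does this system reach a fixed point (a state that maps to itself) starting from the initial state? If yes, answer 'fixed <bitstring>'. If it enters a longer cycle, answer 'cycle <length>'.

Step 0: 001
Step 1: G0=NOT G0=NOT 0=1 G1=G0|G2=0|1=1 G2=G2|G1=1|0=1 -> 111
Step 2: G0=NOT G0=NOT 1=0 G1=G0|G2=1|1=1 G2=G2|G1=1|1=1 -> 011
Step 3: G0=NOT G0=NOT 0=1 G1=G0|G2=0|1=1 G2=G2|G1=1|1=1 -> 111
Cycle of length 2 starting at step 1 -> no fixed point

Answer: cycle 2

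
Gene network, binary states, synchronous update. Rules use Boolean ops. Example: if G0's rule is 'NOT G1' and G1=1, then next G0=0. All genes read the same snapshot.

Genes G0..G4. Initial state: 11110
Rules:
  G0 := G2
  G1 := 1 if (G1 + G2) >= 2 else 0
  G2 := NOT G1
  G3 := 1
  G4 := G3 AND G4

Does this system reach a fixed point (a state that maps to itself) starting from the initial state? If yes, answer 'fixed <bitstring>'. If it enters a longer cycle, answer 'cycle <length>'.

Answer: fixed 10110

Derivation:
Step 0: 11110
Step 1: G0=G2=1 G1=(1+1>=2)=1 G2=NOT G1=NOT 1=0 G3=1(const) G4=G3&G4=1&0=0 -> 11010
Step 2: G0=G2=0 G1=(1+0>=2)=0 G2=NOT G1=NOT 1=0 G3=1(const) G4=G3&G4=1&0=0 -> 00010
Step 3: G0=G2=0 G1=(0+0>=2)=0 G2=NOT G1=NOT 0=1 G3=1(const) G4=G3&G4=1&0=0 -> 00110
Step 4: G0=G2=1 G1=(0+1>=2)=0 G2=NOT G1=NOT 0=1 G3=1(const) G4=G3&G4=1&0=0 -> 10110
Step 5: G0=G2=1 G1=(0+1>=2)=0 G2=NOT G1=NOT 0=1 G3=1(const) G4=G3&G4=1&0=0 -> 10110
Fixed point reached at step 4: 10110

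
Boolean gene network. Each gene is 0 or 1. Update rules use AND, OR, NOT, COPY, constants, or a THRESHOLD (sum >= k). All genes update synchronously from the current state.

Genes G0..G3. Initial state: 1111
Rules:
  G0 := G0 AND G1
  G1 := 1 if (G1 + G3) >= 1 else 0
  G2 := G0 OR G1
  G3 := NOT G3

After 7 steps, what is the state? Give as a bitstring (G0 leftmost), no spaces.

Step 1: G0=G0&G1=1&1=1 G1=(1+1>=1)=1 G2=G0|G1=1|1=1 G3=NOT G3=NOT 1=0 -> 1110
Step 2: G0=G0&G1=1&1=1 G1=(1+0>=1)=1 G2=G0|G1=1|1=1 G3=NOT G3=NOT 0=1 -> 1111
Step 3: G0=G0&G1=1&1=1 G1=(1+1>=1)=1 G2=G0|G1=1|1=1 G3=NOT G3=NOT 1=0 -> 1110
Step 4: G0=G0&G1=1&1=1 G1=(1+0>=1)=1 G2=G0|G1=1|1=1 G3=NOT G3=NOT 0=1 -> 1111
Step 5: G0=G0&G1=1&1=1 G1=(1+1>=1)=1 G2=G0|G1=1|1=1 G3=NOT G3=NOT 1=0 -> 1110
Step 6: G0=G0&G1=1&1=1 G1=(1+0>=1)=1 G2=G0|G1=1|1=1 G3=NOT G3=NOT 0=1 -> 1111
Step 7: G0=G0&G1=1&1=1 G1=(1+1>=1)=1 G2=G0|G1=1|1=1 G3=NOT G3=NOT 1=0 -> 1110

1110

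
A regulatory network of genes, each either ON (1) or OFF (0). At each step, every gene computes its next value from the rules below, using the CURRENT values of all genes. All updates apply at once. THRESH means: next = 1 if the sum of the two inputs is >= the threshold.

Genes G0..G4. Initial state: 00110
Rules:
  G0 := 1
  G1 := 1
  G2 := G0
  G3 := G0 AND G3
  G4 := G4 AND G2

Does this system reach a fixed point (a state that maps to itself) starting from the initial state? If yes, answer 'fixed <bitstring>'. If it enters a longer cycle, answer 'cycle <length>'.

Answer: fixed 11100

Derivation:
Step 0: 00110
Step 1: G0=1(const) G1=1(const) G2=G0=0 G3=G0&G3=0&1=0 G4=G4&G2=0&1=0 -> 11000
Step 2: G0=1(const) G1=1(const) G2=G0=1 G3=G0&G3=1&0=0 G4=G4&G2=0&0=0 -> 11100
Step 3: G0=1(const) G1=1(const) G2=G0=1 G3=G0&G3=1&0=0 G4=G4&G2=0&1=0 -> 11100
Fixed point reached at step 2: 11100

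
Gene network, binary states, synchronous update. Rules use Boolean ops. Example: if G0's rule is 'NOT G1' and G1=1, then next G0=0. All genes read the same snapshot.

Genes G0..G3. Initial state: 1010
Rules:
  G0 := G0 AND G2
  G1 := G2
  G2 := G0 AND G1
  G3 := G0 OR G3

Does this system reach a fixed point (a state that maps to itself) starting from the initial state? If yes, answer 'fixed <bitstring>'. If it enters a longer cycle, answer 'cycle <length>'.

Answer: fixed 0001

Derivation:
Step 0: 1010
Step 1: G0=G0&G2=1&1=1 G1=G2=1 G2=G0&G1=1&0=0 G3=G0|G3=1|0=1 -> 1101
Step 2: G0=G0&G2=1&0=0 G1=G2=0 G2=G0&G1=1&1=1 G3=G0|G3=1|1=1 -> 0011
Step 3: G0=G0&G2=0&1=0 G1=G2=1 G2=G0&G1=0&0=0 G3=G0|G3=0|1=1 -> 0101
Step 4: G0=G0&G2=0&0=0 G1=G2=0 G2=G0&G1=0&1=0 G3=G0|G3=0|1=1 -> 0001
Step 5: G0=G0&G2=0&0=0 G1=G2=0 G2=G0&G1=0&0=0 G3=G0|G3=0|1=1 -> 0001
Fixed point reached at step 4: 0001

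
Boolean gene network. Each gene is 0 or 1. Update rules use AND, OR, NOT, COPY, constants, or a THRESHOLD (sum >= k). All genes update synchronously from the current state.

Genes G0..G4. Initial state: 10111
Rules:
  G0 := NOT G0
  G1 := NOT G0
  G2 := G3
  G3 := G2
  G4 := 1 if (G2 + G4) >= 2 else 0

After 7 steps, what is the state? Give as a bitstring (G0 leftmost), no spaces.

Step 1: G0=NOT G0=NOT 1=0 G1=NOT G0=NOT 1=0 G2=G3=1 G3=G2=1 G4=(1+1>=2)=1 -> 00111
Step 2: G0=NOT G0=NOT 0=1 G1=NOT G0=NOT 0=1 G2=G3=1 G3=G2=1 G4=(1+1>=2)=1 -> 11111
Step 3: G0=NOT G0=NOT 1=0 G1=NOT G0=NOT 1=0 G2=G3=1 G3=G2=1 G4=(1+1>=2)=1 -> 00111
Step 4: G0=NOT G0=NOT 0=1 G1=NOT G0=NOT 0=1 G2=G3=1 G3=G2=1 G4=(1+1>=2)=1 -> 11111
Step 5: G0=NOT G0=NOT 1=0 G1=NOT G0=NOT 1=0 G2=G3=1 G3=G2=1 G4=(1+1>=2)=1 -> 00111
Step 6: G0=NOT G0=NOT 0=1 G1=NOT G0=NOT 0=1 G2=G3=1 G3=G2=1 G4=(1+1>=2)=1 -> 11111
Step 7: G0=NOT G0=NOT 1=0 G1=NOT G0=NOT 1=0 G2=G3=1 G3=G2=1 G4=(1+1>=2)=1 -> 00111

00111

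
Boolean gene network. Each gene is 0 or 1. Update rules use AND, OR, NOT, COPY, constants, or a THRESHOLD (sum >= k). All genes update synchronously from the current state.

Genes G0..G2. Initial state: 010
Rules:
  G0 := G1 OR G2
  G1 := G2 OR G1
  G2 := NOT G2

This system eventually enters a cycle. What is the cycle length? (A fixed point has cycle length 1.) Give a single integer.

Answer: 2

Derivation:
Step 0: 010
Step 1: G0=G1|G2=1|0=1 G1=G2|G1=0|1=1 G2=NOT G2=NOT 0=1 -> 111
Step 2: G0=G1|G2=1|1=1 G1=G2|G1=1|1=1 G2=NOT G2=NOT 1=0 -> 110
Step 3: G0=G1|G2=1|0=1 G1=G2|G1=0|1=1 G2=NOT G2=NOT 0=1 -> 111
State from step 3 equals state from step 1 -> cycle length 2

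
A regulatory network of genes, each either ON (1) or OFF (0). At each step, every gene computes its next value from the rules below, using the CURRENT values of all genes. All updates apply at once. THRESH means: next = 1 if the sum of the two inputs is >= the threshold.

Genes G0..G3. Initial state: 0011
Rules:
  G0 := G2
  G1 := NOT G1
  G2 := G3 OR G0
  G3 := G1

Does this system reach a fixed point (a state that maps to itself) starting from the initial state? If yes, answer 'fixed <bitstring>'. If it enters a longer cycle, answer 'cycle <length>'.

Answer: cycle 2

Derivation:
Step 0: 0011
Step 1: G0=G2=1 G1=NOT G1=NOT 0=1 G2=G3|G0=1|0=1 G3=G1=0 -> 1110
Step 2: G0=G2=1 G1=NOT G1=NOT 1=0 G2=G3|G0=0|1=1 G3=G1=1 -> 1011
Step 3: G0=G2=1 G1=NOT G1=NOT 0=1 G2=G3|G0=1|1=1 G3=G1=0 -> 1110
Cycle of length 2 starting at step 1 -> no fixed point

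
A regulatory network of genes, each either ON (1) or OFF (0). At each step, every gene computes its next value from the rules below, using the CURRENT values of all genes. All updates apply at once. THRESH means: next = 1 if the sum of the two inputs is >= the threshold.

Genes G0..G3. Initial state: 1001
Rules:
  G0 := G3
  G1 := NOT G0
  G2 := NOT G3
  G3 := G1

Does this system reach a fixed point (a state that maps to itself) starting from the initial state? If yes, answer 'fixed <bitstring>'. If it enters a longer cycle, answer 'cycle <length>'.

Step 0: 1001
Step 1: G0=G3=1 G1=NOT G0=NOT 1=0 G2=NOT G3=NOT 1=0 G3=G1=0 -> 1000
Step 2: G0=G3=0 G1=NOT G0=NOT 1=0 G2=NOT G3=NOT 0=1 G3=G1=0 -> 0010
Step 3: G0=G3=0 G1=NOT G0=NOT 0=1 G2=NOT G3=NOT 0=1 G3=G1=0 -> 0110
Step 4: G0=G3=0 G1=NOT G0=NOT 0=1 G2=NOT G3=NOT 0=1 G3=G1=1 -> 0111
Step 5: G0=G3=1 G1=NOT G0=NOT 0=1 G2=NOT G3=NOT 1=0 G3=G1=1 -> 1101
Step 6: G0=G3=1 G1=NOT G0=NOT 1=0 G2=NOT G3=NOT 1=0 G3=G1=1 -> 1001
Cycle of length 6 starting at step 0 -> no fixed point

Answer: cycle 6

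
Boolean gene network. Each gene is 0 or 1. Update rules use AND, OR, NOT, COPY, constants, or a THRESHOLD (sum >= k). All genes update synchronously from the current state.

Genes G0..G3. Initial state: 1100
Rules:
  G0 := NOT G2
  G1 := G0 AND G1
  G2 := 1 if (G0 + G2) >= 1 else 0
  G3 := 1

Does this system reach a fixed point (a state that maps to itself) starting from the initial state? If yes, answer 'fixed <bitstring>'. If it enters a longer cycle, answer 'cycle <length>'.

Step 0: 1100
Step 1: G0=NOT G2=NOT 0=1 G1=G0&G1=1&1=1 G2=(1+0>=1)=1 G3=1(const) -> 1111
Step 2: G0=NOT G2=NOT 1=0 G1=G0&G1=1&1=1 G2=(1+1>=1)=1 G3=1(const) -> 0111
Step 3: G0=NOT G2=NOT 1=0 G1=G0&G1=0&1=0 G2=(0+1>=1)=1 G3=1(const) -> 0011
Step 4: G0=NOT G2=NOT 1=0 G1=G0&G1=0&0=0 G2=(0+1>=1)=1 G3=1(const) -> 0011
Fixed point reached at step 3: 0011

Answer: fixed 0011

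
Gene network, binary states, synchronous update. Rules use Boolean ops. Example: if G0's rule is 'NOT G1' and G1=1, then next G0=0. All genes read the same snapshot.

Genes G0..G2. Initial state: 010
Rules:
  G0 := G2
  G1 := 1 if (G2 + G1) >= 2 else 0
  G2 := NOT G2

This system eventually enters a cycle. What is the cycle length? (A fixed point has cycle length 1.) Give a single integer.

Step 0: 010
Step 1: G0=G2=0 G1=(0+1>=2)=0 G2=NOT G2=NOT 0=1 -> 001
Step 2: G0=G2=1 G1=(1+0>=2)=0 G2=NOT G2=NOT 1=0 -> 100
Step 3: G0=G2=0 G1=(0+0>=2)=0 G2=NOT G2=NOT 0=1 -> 001
State from step 3 equals state from step 1 -> cycle length 2

Answer: 2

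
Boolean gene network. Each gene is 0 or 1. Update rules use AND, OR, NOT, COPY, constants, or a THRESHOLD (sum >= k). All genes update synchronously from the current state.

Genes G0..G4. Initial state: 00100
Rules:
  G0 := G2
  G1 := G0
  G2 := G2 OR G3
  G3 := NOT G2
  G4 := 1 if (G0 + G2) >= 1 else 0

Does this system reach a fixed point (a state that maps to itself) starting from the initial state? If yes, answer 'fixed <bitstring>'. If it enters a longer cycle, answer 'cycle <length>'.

Step 0: 00100
Step 1: G0=G2=1 G1=G0=0 G2=G2|G3=1|0=1 G3=NOT G2=NOT 1=0 G4=(0+1>=1)=1 -> 10101
Step 2: G0=G2=1 G1=G0=1 G2=G2|G3=1|0=1 G3=NOT G2=NOT 1=0 G4=(1+1>=1)=1 -> 11101
Step 3: G0=G2=1 G1=G0=1 G2=G2|G3=1|0=1 G3=NOT G2=NOT 1=0 G4=(1+1>=1)=1 -> 11101
Fixed point reached at step 2: 11101

Answer: fixed 11101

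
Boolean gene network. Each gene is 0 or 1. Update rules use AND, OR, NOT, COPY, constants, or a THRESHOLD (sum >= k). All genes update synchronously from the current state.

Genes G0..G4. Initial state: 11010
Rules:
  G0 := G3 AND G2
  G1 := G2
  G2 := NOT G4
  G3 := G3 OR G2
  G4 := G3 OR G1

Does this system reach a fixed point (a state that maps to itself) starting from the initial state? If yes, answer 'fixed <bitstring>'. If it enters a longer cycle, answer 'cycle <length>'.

Step 0: 11010
Step 1: G0=G3&G2=1&0=0 G1=G2=0 G2=NOT G4=NOT 0=1 G3=G3|G2=1|0=1 G4=G3|G1=1|1=1 -> 00111
Step 2: G0=G3&G2=1&1=1 G1=G2=1 G2=NOT G4=NOT 1=0 G3=G3|G2=1|1=1 G4=G3|G1=1|0=1 -> 11011
Step 3: G0=G3&G2=1&0=0 G1=G2=0 G2=NOT G4=NOT 1=0 G3=G3|G2=1|0=1 G4=G3|G1=1|1=1 -> 00011
Step 4: G0=G3&G2=1&0=0 G1=G2=0 G2=NOT G4=NOT 1=0 G3=G3|G2=1|0=1 G4=G3|G1=1|0=1 -> 00011
Fixed point reached at step 3: 00011

Answer: fixed 00011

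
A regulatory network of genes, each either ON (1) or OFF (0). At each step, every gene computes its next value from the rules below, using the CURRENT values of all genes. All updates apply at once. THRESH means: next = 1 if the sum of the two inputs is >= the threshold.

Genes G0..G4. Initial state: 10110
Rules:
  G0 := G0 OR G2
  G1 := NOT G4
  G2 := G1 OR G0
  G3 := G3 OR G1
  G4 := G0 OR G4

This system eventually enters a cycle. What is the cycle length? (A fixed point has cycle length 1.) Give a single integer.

Step 0: 10110
Step 1: G0=G0|G2=1|1=1 G1=NOT G4=NOT 0=1 G2=G1|G0=0|1=1 G3=G3|G1=1|0=1 G4=G0|G4=1|0=1 -> 11111
Step 2: G0=G0|G2=1|1=1 G1=NOT G4=NOT 1=0 G2=G1|G0=1|1=1 G3=G3|G1=1|1=1 G4=G0|G4=1|1=1 -> 10111
Step 3: G0=G0|G2=1|1=1 G1=NOT G4=NOT 1=0 G2=G1|G0=0|1=1 G3=G3|G1=1|0=1 G4=G0|G4=1|1=1 -> 10111
State from step 3 equals state from step 2 -> cycle length 1

Answer: 1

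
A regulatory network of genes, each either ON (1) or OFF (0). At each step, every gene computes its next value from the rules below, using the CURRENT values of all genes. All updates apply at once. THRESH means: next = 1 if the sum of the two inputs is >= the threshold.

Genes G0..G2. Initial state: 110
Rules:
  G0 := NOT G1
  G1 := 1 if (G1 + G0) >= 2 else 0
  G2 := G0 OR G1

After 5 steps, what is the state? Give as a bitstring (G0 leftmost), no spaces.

Step 1: G0=NOT G1=NOT 1=0 G1=(1+1>=2)=1 G2=G0|G1=1|1=1 -> 011
Step 2: G0=NOT G1=NOT 1=0 G1=(1+0>=2)=0 G2=G0|G1=0|1=1 -> 001
Step 3: G0=NOT G1=NOT 0=1 G1=(0+0>=2)=0 G2=G0|G1=0|0=0 -> 100
Step 4: G0=NOT G1=NOT 0=1 G1=(0+1>=2)=0 G2=G0|G1=1|0=1 -> 101
Step 5: G0=NOT G1=NOT 0=1 G1=(0+1>=2)=0 G2=G0|G1=1|0=1 -> 101

101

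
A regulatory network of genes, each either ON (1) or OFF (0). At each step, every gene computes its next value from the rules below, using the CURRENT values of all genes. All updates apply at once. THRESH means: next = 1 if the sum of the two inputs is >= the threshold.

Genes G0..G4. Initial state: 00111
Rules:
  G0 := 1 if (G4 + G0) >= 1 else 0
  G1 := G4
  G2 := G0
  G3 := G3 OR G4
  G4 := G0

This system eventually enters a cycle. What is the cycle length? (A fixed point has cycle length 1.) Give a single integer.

Step 0: 00111
Step 1: G0=(1+0>=1)=1 G1=G4=1 G2=G0=0 G3=G3|G4=1|1=1 G4=G0=0 -> 11010
Step 2: G0=(0+1>=1)=1 G1=G4=0 G2=G0=1 G3=G3|G4=1|0=1 G4=G0=1 -> 10111
Step 3: G0=(1+1>=1)=1 G1=G4=1 G2=G0=1 G3=G3|G4=1|1=1 G4=G0=1 -> 11111
Step 4: G0=(1+1>=1)=1 G1=G4=1 G2=G0=1 G3=G3|G4=1|1=1 G4=G0=1 -> 11111
State from step 4 equals state from step 3 -> cycle length 1

Answer: 1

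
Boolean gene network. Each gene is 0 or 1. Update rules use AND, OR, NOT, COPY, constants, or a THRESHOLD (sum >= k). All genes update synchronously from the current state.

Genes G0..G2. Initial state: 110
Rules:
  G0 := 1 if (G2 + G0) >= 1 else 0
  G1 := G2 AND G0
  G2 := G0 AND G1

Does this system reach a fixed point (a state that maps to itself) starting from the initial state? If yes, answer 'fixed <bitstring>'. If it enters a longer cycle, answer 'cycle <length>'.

Answer: cycle 2

Derivation:
Step 0: 110
Step 1: G0=(0+1>=1)=1 G1=G2&G0=0&1=0 G2=G0&G1=1&1=1 -> 101
Step 2: G0=(1+1>=1)=1 G1=G2&G0=1&1=1 G2=G0&G1=1&0=0 -> 110
Cycle of length 2 starting at step 0 -> no fixed point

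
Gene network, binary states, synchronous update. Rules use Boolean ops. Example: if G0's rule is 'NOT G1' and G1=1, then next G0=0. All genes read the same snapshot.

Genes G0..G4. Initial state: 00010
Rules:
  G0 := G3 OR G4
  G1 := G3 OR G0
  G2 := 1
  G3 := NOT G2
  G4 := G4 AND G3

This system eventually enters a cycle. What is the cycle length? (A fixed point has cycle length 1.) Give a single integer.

Step 0: 00010
Step 1: G0=G3|G4=1|0=1 G1=G3|G0=1|0=1 G2=1(const) G3=NOT G2=NOT 0=1 G4=G4&G3=0&1=0 -> 11110
Step 2: G0=G3|G4=1|0=1 G1=G3|G0=1|1=1 G2=1(const) G3=NOT G2=NOT 1=0 G4=G4&G3=0&1=0 -> 11100
Step 3: G0=G3|G4=0|0=0 G1=G3|G0=0|1=1 G2=1(const) G3=NOT G2=NOT 1=0 G4=G4&G3=0&0=0 -> 01100
Step 4: G0=G3|G4=0|0=0 G1=G3|G0=0|0=0 G2=1(const) G3=NOT G2=NOT 1=0 G4=G4&G3=0&0=0 -> 00100
Step 5: G0=G3|G4=0|0=0 G1=G3|G0=0|0=0 G2=1(const) G3=NOT G2=NOT 1=0 G4=G4&G3=0&0=0 -> 00100
State from step 5 equals state from step 4 -> cycle length 1

Answer: 1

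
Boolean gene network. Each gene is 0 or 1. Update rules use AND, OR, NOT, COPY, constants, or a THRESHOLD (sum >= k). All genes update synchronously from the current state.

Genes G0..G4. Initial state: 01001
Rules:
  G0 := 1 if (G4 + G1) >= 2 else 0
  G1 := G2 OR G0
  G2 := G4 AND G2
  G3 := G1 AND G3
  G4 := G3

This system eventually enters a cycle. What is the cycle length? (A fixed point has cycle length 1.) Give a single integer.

Step 0: 01001
Step 1: G0=(1+1>=2)=1 G1=G2|G0=0|0=0 G2=G4&G2=1&0=0 G3=G1&G3=1&0=0 G4=G3=0 -> 10000
Step 2: G0=(0+0>=2)=0 G1=G2|G0=0|1=1 G2=G4&G2=0&0=0 G3=G1&G3=0&0=0 G4=G3=0 -> 01000
Step 3: G0=(0+1>=2)=0 G1=G2|G0=0|0=0 G2=G4&G2=0&0=0 G3=G1&G3=1&0=0 G4=G3=0 -> 00000
Step 4: G0=(0+0>=2)=0 G1=G2|G0=0|0=0 G2=G4&G2=0&0=0 G3=G1&G3=0&0=0 G4=G3=0 -> 00000
State from step 4 equals state from step 3 -> cycle length 1

Answer: 1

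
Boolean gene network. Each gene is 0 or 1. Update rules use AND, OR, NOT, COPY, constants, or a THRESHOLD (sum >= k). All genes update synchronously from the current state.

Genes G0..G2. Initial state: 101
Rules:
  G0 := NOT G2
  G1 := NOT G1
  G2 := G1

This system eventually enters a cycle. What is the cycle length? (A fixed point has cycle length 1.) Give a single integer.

Answer: 2

Derivation:
Step 0: 101
Step 1: G0=NOT G2=NOT 1=0 G1=NOT G1=NOT 0=1 G2=G1=0 -> 010
Step 2: G0=NOT G2=NOT 0=1 G1=NOT G1=NOT 1=0 G2=G1=1 -> 101
State from step 2 equals state from step 0 -> cycle length 2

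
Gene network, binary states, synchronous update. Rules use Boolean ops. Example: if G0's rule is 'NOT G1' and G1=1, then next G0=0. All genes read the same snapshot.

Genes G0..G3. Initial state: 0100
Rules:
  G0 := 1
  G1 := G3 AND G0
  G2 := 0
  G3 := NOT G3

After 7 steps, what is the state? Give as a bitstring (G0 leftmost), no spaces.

Step 1: G0=1(const) G1=G3&G0=0&0=0 G2=0(const) G3=NOT G3=NOT 0=1 -> 1001
Step 2: G0=1(const) G1=G3&G0=1&1=1 G2=0(const) G3=NOT G3=NOT 1=0 -> 1100
Step 3: G0=1(const) G1=G3&G0=0&1=0 G2=0(const) G3=NOT G3=NOT 0=1 -> 1001
Step 4: G0=1(const) G1=G3&G0=1&1=1 G2=0(const) G3=NOT G3=NOT 1=0 -> 1100
Step 5: G0=1(const) G1=G3&G0=0&1=0 G2=0(const) G3=NOT G3=NOT 0=1 -> 1001
Step 6: G0=1(const) G1=G3&G0=1&1=1 G2=0(const) G3=NOT G3=NOT 1=0 -> 1100
Step 7: G0=1(const) G1=G3&G0=0&1=0 G2=0(const) G3=NOT G3=NOT 0=1 -> 1001

1001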